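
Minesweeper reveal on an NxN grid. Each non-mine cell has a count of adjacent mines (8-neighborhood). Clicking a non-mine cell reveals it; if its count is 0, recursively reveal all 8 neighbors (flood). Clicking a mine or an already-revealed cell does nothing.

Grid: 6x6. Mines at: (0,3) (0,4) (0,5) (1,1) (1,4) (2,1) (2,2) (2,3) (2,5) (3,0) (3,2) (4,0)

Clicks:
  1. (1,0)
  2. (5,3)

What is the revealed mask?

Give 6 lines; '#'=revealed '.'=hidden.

Click 1 (1,0) count=2: revealed 1 new [(1,0)] -> total=1
Click 2 (5,3) count=0: revealed 13 new [(3,3) (3,4) (3,5) (4,1) (4,2) (4,3) (4,4) (4,5) (5,1) (5,2) (5,3) (5,4) (5,5)] -> total=14

Answer: ......
#.....
......
...###
.#####
.#####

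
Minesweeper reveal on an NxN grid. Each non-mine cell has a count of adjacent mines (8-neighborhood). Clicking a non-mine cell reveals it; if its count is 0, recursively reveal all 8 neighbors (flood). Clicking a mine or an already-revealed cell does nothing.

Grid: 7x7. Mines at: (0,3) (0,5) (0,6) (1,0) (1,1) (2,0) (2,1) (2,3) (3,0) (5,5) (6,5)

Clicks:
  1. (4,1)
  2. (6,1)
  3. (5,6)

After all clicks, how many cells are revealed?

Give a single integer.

Answer: 20

Derivation:
Click 1 (4,1) count=1: revealed 1 new [(4,1)] -> total=1
Click 2 (6,1) count=0: revealed 18 new [(3,1) (3,2) (3,3) (3,4) (4,0) (4,2) (4,3) (4,4) (5,0) (5,1) (5,2) (5,3) (5,4) (6,0) (6,1) (6,2) (6,3) (6,4)] -> total=19
Click 3 (5,6) count=2: revealed 1 new [(5,6)] -> total=20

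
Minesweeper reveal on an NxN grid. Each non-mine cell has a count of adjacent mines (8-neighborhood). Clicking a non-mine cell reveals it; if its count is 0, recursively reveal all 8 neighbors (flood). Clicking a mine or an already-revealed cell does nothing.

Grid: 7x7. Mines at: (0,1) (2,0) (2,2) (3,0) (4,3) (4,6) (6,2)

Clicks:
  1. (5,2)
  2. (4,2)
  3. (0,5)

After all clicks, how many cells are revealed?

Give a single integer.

Answer: 20

Derivation:
Click 1 (5,2) count=2: revealed 1 new [(5,2)] -> total=1
Click 2 (4,2) count=1: revealed 1 new [(4,2)] -> total=2
Click 3 (0,5) count=0: revealed 18 new [(0,2) (0,3) (0,4) (0,5) (0,6) (1,2) (1,3) (1,4) (1,5) (1,6) (2,3) (2,4) (2,5) (2,6) (3,3) (3,4) (3,5) (3,6)] -> total=20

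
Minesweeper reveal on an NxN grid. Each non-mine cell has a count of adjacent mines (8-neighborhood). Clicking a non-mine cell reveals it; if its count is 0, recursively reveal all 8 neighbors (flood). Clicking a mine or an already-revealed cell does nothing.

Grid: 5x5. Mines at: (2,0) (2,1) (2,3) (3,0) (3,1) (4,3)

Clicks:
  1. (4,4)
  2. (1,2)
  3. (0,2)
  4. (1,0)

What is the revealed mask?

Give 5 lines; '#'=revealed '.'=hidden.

Click 1 (4,4) count=1: revealed 1 new [(4,4)] -> total=1
Click 2 (1,2) count=2: revealed 1 new [(1,2)] -> total=2
Click 3 (0,2) count=0: revealed 9 new [(0,0) (0,1) (0,2) (0,3) (0,4) (1,0) (1,1) (1,3) (1,4)] -> total=11
Click 4 (1,0) count=2: revealed 0 new [(none)] -> total=11

Answer: #####
#####
.....
.....
....#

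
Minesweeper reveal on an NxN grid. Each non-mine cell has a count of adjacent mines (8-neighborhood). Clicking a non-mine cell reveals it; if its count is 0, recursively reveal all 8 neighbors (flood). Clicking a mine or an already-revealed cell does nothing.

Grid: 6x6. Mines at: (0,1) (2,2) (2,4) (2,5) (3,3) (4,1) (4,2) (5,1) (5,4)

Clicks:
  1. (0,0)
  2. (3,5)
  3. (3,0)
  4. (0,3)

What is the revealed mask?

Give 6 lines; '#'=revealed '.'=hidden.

Answer: #.####
..####
......
#....#
......
......

Derivation:
Click 1 (0,0) count=1: revealed 1 new [(0,0)] -> total=1
Click 2 (3,5) count=2: revealed 1 new [(3,5)] -> total=2
Click 3 (3,0) count=1: revealed 1 new [(3,0)] -> total=3
Click 4 (0,3) count=0: revealed 8 new [(0,2) (0,3) (0,4) (0,5) (1,2) (1,3) (1,4) (1,5)] -> total=11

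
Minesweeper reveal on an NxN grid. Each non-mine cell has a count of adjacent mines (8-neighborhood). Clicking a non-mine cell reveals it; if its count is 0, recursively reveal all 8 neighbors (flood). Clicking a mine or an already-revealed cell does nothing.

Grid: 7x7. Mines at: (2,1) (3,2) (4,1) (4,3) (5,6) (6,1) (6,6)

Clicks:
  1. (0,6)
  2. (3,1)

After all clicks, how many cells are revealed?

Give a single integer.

Click 1 (0,6) count=0: revealed 26 new [(0,0) (0,1) (0,2) (0,3) (0,4) (0,5) (0,6) (1,0) (1,1) (1,2) (1,3) (1,4) (1,5) (1,6) (2,2) (2,3) (2,4) (2,5) (2,6) (3,3) (3,4) (3,5) (3,6) (4,4) (4,5) (4,6)] -> total=26
Click 2 (3,1) count=3: revealed 1 new [(3,1)] -> total=27

Answer: 27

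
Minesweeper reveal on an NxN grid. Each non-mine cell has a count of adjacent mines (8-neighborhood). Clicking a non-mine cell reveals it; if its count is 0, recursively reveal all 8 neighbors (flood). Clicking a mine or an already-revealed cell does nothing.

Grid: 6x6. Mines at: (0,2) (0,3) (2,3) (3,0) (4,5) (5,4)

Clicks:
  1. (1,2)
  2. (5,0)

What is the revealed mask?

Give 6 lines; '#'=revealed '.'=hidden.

Answer: ......
..#...
......
.###..
####..
####..

Derivation:
Click 1 (1,2) count=3: revealed 1 new [(1,2)] -> total=1
Click 2 (5,0) count=0: revealed 11 new [(3,1) (3,2) (3,3) (4,0) (4,1) (4,2) (4,3) (5,0) (5,1) (5,2) (5,3)] -> total=12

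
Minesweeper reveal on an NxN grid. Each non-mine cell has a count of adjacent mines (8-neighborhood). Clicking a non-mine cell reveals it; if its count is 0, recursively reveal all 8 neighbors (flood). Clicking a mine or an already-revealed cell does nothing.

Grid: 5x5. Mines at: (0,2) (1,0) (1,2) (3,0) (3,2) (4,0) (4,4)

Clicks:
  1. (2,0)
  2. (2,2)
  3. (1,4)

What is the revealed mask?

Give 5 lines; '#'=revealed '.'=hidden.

Click 1 (2,0) count=2: revealed 1 new [(2,0)] -> total=1
Click 2 (2,2) count=2: revealed 1 new [(2,2)] -> total=2
Click 3 (1,4) count=0: revealed 8 new [(0,3) (0,4) (1,3) (1,4) (2,3) (2,4) (3,3) (3,4)] -> total=10

Answer: ...##
...##
#.###
...##
.....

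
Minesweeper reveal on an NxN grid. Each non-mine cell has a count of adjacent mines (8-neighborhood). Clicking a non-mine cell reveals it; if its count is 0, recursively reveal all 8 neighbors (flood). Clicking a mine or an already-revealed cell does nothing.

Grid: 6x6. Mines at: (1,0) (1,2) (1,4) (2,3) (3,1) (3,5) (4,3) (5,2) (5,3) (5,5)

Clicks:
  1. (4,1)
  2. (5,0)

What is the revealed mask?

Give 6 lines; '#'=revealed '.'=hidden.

Click 1 (4,1) count=2: revealed 1 new [(4,1)] -> total=1
Click 2 (5,0) count=0: revealed 3 new [(4,0) (5,0) (5,1)] -> total=4

Answer: ......
......
......
......
##....
##....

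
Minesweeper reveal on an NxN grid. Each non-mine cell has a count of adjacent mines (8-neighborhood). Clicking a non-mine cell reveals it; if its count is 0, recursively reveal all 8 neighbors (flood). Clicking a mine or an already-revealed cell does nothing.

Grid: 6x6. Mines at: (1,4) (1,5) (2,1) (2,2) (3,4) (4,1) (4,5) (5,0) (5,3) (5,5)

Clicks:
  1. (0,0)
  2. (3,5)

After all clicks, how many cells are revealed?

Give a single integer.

Click 1 (0,0) count=0: revealed 8 new [(0,0) (0,1) (0,2) (0,3) (1,0) (1,1) (1,2) (1,3)] -> total=8
Click 2 (3,5) count=2: revealed 1 new [(3,5)] -> total=9

Answer: 9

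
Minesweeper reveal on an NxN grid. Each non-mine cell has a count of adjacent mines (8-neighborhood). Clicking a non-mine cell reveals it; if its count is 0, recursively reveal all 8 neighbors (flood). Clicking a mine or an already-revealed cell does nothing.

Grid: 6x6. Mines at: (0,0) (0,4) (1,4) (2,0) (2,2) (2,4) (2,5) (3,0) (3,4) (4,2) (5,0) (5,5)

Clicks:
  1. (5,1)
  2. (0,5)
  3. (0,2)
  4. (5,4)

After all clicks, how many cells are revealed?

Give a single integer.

Answer: 9

Derivation:
Click 1 (5,1) count=2: revealed 1 new [(5,1)] -> total=1
Click 2 (0,5) count=2: revealed 1 new [(0,5)] -> total=2
Click 3 (0,2) count=0: revealed 6 new [(0,1) (0,2) (0,3) (1,1) (1,2) (1,3)] -> total=8
Click 4 (5,4) count=1: revealed 1 new [(5,4)] -> total=9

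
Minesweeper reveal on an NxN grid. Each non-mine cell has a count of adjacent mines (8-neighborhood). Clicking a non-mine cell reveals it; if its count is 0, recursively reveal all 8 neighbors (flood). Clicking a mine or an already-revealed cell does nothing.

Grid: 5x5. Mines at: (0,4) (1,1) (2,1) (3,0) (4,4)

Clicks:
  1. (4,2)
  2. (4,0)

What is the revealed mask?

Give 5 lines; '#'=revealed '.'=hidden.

Answer: .....
.....
.....
.###.
####.

Derivation:
Click 1 (4,2) count=0: revealed 6 new [(3,1) (3,2) (3,3) (4,1) (4,2) (4,3)] -> total=6
Click 2 (4,0) count=1: revealed 1 new [(4,0)] -> total=7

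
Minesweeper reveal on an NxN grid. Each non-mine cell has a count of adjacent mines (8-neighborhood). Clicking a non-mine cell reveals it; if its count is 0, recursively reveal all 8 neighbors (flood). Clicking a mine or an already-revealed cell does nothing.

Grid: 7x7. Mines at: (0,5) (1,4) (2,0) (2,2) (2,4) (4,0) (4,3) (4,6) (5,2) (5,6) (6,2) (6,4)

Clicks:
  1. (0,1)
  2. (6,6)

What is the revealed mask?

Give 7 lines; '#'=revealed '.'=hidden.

Click 1 (0,1) count=0: revealed 8 new [(0,0) (0,1) (0,2) (0,3) (1,0) (1,1) (1,2) (1,3)] -> total=8
Click 2 (6,6) count=1: revealed 1 new [(6,6)] -> total=9

Answer: ####...
####...
.......
.......
.......
.......
......#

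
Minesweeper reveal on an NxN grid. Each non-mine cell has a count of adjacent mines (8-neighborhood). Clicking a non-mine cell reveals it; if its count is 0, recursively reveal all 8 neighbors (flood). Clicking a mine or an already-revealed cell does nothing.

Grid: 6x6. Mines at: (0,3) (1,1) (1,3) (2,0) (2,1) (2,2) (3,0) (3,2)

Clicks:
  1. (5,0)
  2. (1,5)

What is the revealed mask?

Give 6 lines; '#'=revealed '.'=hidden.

Click 1 (5,0) count=0: revealed 22 new [(0,4) (0,5) (1,4) (1,5) (2,3) (2,4) (2,5) (3,3) (3,4) (3,5) (4,0) (4,1) (4,2) (4,3) (4,4) (4,5) (5,0) (5,1) (5,2) (5,3) (5,4) (5,5)] -> total=22
Click 2 (1,5) count=0: revealed 0 new [(none)] -> total=22

Answer: ....##
....##
...###
...###
######
######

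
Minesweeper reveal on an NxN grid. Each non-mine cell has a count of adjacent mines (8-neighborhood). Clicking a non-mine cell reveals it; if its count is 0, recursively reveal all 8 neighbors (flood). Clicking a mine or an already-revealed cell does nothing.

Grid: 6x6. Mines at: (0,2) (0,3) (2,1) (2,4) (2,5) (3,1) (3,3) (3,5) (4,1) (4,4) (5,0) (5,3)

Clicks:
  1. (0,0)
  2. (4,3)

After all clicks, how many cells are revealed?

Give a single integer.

Click 1 (0,0) count=0: revealed 4 new [(0,0) (0,1) (1,0) (1,1)] -> total=4
Click 2 (4,3) count=3: revealed 1 new [(4,3)] -> total=5

Answer: 5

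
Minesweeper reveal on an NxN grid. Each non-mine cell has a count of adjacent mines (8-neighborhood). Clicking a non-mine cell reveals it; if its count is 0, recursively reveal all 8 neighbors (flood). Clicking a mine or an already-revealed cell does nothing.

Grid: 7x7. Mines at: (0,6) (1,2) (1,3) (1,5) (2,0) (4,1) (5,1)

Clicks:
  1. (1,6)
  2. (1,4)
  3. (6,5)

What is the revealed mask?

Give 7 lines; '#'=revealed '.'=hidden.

Click 1 (1,6) count=2: revealed 1 new [(1,6)] -> total=1
Click 2 (1,4) count=2: revealed 1 new [(1,4)] -> total=2
Click 3 (6,5) count=0: revealed 25 new [(2,2) (2,3) (2,4) (2,5) (2,6) (3,2) (3,3) (3,4) (3,5) (3,6) (4,2) (4,3) (4,4) (4,5) (4,6) (5,2) (5,3) (5,4) (5,5) (5,6) (6,2) (6,3) (6,4) (6,5) (6,6)] -> total=27

Answer: .......
....#.#
..#####
..#####
..#####
..#####
..#####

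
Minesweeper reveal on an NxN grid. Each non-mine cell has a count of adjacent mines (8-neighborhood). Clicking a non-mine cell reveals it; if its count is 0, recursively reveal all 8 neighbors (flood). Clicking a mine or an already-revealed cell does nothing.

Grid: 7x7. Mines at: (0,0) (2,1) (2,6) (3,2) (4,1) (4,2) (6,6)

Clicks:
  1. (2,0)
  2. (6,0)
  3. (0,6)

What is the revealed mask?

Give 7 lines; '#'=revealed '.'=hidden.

Answer: .######
.######
#.####.
...####
...####
#######
######.

Derivation:
Click 1 (2,0) count=1: revealed 1 new [(2,0)] -> total=1
Click 2 (6,0) count=0: revealed 37 new [(0,1) (0,2) (0,3) (0,4) (0,5) (0,6) (1,1) (1,2) (1,3) (1,4) (1,5) (1,6) (2,2) (2,3) (2,4) (2,5) (3,3) (3,4) (3,5) (3,6) (4,3) (4,4) (4,5) (4,6) (5,0) (5,1) (5,2) (5,3) (5,4) (5,5) (5,6) (6,0) (6,1) (6,2) (6,3) (6,4) (6,5)] -> total=38
Click 3 (0,6) count=0: revealed 0 new [(none)] -> total=38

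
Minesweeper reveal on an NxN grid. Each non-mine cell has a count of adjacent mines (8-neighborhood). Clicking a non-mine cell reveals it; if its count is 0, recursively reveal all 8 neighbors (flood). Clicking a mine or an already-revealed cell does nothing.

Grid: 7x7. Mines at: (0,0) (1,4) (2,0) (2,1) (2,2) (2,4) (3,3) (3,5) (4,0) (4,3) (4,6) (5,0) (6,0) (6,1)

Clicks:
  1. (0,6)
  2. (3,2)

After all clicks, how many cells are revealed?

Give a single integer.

Click 1 (0,6) count=0: revealed 6 new [(0,5) (0,6) (1,5) (1,6) (2,5) (2,6)] -> total=6
Click 2 (3,2) count=4: revealed 1 new [(3,2)] -> total=7

Answer: 7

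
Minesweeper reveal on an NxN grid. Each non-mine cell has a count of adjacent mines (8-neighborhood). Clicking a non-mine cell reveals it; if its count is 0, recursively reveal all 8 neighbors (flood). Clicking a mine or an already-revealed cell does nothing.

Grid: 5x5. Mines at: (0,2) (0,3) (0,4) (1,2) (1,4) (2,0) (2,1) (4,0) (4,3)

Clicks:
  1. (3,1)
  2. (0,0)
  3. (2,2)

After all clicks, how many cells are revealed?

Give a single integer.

Click 1 (3,1) count=3: revealed 1 new [(3,1)] -> total=1
Click 2 (0,0) count=0: revealed 4 new [(0,0) (0,1) (1,0) (1,1)] -> total=5
Click 3 (2,2) count=2: revealed 1 new [(2,2)] -> total=6

Answer: 6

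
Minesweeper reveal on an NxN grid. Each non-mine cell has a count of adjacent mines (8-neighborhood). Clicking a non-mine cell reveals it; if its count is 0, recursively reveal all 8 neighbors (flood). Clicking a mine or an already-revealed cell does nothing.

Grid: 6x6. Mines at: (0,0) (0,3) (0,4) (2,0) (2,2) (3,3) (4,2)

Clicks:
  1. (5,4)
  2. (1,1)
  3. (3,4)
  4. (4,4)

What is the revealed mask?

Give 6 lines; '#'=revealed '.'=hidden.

Click 1 (5,4) count=0: revealed 12 new [(1,4) (1,5) (2,4) (2,5) (3,4) (3,5) (4,3) (4,4) (4,5) (5,3) (5,4) (5,5)] -> total=12
Click 2 (1,1) count=3: revealed 1 new [(1,1)] -> total=13
Click 3 (3,4) count=1: revealed 0 new [(none)] -> total=13
Click 4 (4,4) count=1: revealed 0 new [(none)] -> total=13

Answer: ......
.#..##
....##
....##
...###
...###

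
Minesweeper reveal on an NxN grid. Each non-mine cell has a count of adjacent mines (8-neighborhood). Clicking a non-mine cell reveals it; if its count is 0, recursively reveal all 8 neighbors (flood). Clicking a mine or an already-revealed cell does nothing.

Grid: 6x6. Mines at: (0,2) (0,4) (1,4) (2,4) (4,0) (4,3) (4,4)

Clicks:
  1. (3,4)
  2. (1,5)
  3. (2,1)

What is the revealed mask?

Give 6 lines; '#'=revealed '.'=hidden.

Answer: ##....
####.#
####..
#####.
......
......

Derivation:
Click 1 (3,4) count=3: revealed 1 new [(3,4)] -> total=1
Click 2 (1,5) count=3: revealed 1 new [(1,5)] -> total=2
Click 3 (2,1) count=0: revealed 14 new [(0,0) (0,1) (1,0) (1,1) (1,2) (1,3) (2,0) (2,1) (2,2) (2,3) (3,0) (3,1) (3,2) (3,3)] -> total=16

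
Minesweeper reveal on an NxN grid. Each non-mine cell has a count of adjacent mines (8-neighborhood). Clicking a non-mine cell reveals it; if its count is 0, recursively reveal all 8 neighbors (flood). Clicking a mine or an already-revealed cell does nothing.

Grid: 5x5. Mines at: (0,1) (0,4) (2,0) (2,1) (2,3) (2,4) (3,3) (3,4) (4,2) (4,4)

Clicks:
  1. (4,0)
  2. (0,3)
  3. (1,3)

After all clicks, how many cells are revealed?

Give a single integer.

Click 1 (4,0) count=0: revealed 4 new [(3,0) (3,1) (4,0) (4,1)] -> total=4
Click 2 (0,3) count=1: revealed 1 new [(0,3)] -> total=5
Click 3 (1,3) count=3: revealed 1 new [(1,3)] -> total=6

Answer: 6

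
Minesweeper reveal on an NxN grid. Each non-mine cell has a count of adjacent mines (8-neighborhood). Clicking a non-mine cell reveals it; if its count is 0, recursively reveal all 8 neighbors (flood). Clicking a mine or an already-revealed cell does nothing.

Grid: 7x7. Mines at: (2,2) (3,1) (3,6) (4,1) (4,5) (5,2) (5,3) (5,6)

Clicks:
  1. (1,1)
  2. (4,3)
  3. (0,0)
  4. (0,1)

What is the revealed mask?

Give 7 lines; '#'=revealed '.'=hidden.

Click 1 (1,1) count=1: revealed 1 new [(1,1)] -> total=1
Click 2 (4,3) count=2: revealed 1 new [(4,3)] -> total=2
Click 3 (0,0) count=0: revealed 22 new [(0,0) (0,1) (0,2) (0,3) (0,4) (0,5) (0,6) (1,0) (1,2) (1,3) (1,4) (1,5) (1,6) (2,0) (2,1) (2,3) (2,4) (2,5) (2,6) (3,3) (3,4) (3,5)] -> total=24
Click 4 (0,1) count=0: revealed 0 new [(none)] -> total=24

Answer: #######
#######
##.####
...###.
...#...
.......
.......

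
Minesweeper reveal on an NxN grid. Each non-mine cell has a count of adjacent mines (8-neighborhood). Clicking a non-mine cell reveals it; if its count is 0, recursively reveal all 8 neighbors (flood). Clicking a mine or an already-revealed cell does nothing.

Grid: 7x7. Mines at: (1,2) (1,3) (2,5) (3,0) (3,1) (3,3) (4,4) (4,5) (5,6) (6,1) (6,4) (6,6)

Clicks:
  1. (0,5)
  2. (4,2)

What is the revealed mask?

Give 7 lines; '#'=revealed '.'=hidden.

Answer: ....###
....###
.......
.......
..#....
.......
.......

Derivation:
Click 1 (0,5) count=0: revealed 6 new [(0,4) (0,5) (0,6) (1,4) (1,5) (1,6)] -> total=6
Click 2 (4,2) count=2: revealed 1 new [(4,2)] -> total=7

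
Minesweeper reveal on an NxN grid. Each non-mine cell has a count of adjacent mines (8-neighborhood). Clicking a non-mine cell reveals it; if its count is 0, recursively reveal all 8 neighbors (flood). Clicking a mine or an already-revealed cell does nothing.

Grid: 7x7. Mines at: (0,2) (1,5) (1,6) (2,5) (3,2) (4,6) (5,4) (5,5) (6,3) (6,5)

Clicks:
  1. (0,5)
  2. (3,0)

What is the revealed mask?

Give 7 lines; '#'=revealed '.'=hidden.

Click 1 (0,5) count=2: revealed 1 new [(0,5)] -> total=1
Click 2 (3,0) count=0: revealed 17 new [(0,0) (0,1) (1,0) (1,1) (2,0) (2,1) (3,0) (3,1) (4,0) (4,1) (4,2) (5,0) (5,1) (5,2) (6,0) (6,1) (6,2)] -> total=18

Answer: ##...#.
##.....
##.....
##.....
###....
###....
###....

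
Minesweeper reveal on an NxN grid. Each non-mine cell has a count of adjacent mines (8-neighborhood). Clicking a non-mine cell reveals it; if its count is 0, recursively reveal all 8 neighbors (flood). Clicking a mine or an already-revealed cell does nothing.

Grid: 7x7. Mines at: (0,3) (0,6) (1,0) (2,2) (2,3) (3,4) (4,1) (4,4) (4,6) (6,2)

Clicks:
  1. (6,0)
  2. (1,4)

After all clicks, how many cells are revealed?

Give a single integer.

Click 1 (6,0) count=0: revealed 4 new [(5,0) (5,1) (6,0) (6,1)] -> total=4
Click 2 (1,4) count=2: revealed 1 new [(1,4)] -> total=5

Answer: 5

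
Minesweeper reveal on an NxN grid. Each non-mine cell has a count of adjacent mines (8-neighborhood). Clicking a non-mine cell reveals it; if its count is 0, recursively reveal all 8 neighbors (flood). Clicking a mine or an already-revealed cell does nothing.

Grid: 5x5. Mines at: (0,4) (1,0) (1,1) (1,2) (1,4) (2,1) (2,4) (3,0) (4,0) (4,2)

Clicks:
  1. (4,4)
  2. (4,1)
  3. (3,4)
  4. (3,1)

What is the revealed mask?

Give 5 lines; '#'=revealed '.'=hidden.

Answer: .....
.....
.....
.#.##
.#.##

Derivation:
Click 1 (4,4) count=0: revealed 4 new [(3,3) (3,4) (4,3) (4,4)] -> total=4
Click 2 (4,1) count=3: revealed 1 new [(4,1)] -> total=5
Click 3 (3,4) count=1: revealed 0 new [(none)] -> total=5
Click 4 (3,1) count=4: revealed 1 new [(3,1)] -> total=6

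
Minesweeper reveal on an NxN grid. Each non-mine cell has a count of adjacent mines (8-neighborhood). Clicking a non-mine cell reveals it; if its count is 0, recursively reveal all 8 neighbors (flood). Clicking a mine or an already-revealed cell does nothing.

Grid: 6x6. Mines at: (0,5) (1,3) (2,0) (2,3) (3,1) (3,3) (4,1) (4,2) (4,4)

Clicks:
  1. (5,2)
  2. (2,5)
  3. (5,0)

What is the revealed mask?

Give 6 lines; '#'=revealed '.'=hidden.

Click 1 (5,2) count=2: revealed 1 new [(5,2)] -> total=1
Click 2 (2,5) count=0: revealed 6 new [(1,4) (1,5) (2,4) (2,5) (3,4) (3,5)] -> total=7
Click 3 (5,0) count=1: revealed 1 new [(5,0)] -> total=8

Answer: ......
....##
....##
....##
......
#.#...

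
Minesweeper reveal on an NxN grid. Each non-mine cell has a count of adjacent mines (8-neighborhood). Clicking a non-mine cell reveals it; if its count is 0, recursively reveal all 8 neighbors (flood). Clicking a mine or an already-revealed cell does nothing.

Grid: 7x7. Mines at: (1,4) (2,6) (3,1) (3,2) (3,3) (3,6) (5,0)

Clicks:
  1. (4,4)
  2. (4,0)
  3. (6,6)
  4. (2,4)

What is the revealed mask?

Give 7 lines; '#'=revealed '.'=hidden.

Answer: .......
.......
....#..
.......
#######
.######
.######

Derivation:
Click 1 (4,4) count=1: revealed 1 new [(4,4)] -> total=1
Click 2 (4,0) count=2: revealed 1 new [(4,0)] -> total=2
Click 3 (6,6) count=0: revealed 17 new [(4,1) (4,2) (4,3) (4,5) (4,6) (5,1) (5,2) (5,3) (5,4) (5,5) (5,6) (6,1) (6,2) (6,3) (6,4) (6,5) (6,6)] -> total=19
Click 4 (2,4) count=2: revealed 1 new [(2,4)] -> total=20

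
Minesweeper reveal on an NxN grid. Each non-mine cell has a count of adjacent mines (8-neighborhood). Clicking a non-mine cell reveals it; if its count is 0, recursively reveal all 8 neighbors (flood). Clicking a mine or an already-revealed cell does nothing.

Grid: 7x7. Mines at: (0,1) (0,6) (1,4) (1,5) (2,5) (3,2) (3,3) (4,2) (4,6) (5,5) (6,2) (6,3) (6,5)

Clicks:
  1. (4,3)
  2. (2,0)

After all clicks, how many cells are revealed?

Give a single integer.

Click 1 (4,3) count=3: revealed 1 new [(4,3)] -> total=1
Click 2 (2,0) count=0: revealed 12 new [(1,0) (1,1) (2,0) (2,1) (3,0) (3,1) (4,0) (4,1) (5,0) (5,1) (6,0) (6,1)] -> total=13

Answer: 13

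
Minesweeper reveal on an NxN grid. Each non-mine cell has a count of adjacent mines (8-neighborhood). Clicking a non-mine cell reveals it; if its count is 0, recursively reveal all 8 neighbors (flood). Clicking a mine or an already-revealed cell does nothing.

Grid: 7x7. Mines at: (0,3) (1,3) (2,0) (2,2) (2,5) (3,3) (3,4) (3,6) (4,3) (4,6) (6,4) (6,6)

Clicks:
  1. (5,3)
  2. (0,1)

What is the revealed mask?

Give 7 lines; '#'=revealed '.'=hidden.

Click 1 (5,3) count=2: revealed 1 new [(5,3)] -> total=1
Click 2 (0,1) count=0: revealed 6 new [(0,0) (0,1) (0,2) (1,0) (1,1) (1,2)] -> total=7

Answer: ###....
###....
.......
.......
.......
...#...
.......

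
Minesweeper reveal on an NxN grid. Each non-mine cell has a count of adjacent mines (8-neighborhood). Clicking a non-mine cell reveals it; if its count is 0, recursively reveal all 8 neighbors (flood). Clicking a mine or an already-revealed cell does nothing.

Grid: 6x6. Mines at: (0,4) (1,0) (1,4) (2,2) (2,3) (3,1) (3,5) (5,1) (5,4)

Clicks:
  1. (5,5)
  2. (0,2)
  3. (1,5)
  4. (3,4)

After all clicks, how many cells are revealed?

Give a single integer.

Answer: 9

Derivation:
Click 1 (5,5) count=1: revealed 1 new [(5,5)] -> total=1
Click 2 (0,2) count=0: revealed 6 new [(0,1) (0,2) (0,3) (1,1) (1,2) (1,3)] -> total=7
Click 3 (1,5) count=2: revealed 1 new [(1,5)] -> total=8
Click 4 (3,4) count=2: revealed 1 new [(3,4)] -> total=9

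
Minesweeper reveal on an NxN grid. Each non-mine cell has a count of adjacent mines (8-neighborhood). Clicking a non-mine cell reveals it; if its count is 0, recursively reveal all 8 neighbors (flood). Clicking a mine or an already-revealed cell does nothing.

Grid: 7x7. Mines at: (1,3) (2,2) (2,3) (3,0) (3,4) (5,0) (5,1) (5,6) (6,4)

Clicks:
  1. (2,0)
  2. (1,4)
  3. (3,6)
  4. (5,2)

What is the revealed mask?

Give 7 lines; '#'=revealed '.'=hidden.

Answer: ....###
....###
#...###
.....##
.....##
..#....
.......

Derivation:
Click 1 (2,0) count=1: revealed 1 new [(2,0)] -> total=1
Click 2 (1,4) count=2: revealed 1 new [(1,4)] -> total=2
Click 3 (3,6) count=0: revealed 12 new [(0,4) (0,5) (0,6) (1,5) (1,6) (2,4) (2,5) (2,6) (3,5) (3,6) (4,5) (4,6)] -> total=14
Click 4 (5,2) count=1: revealed 1 new [(5,2)] -> total=15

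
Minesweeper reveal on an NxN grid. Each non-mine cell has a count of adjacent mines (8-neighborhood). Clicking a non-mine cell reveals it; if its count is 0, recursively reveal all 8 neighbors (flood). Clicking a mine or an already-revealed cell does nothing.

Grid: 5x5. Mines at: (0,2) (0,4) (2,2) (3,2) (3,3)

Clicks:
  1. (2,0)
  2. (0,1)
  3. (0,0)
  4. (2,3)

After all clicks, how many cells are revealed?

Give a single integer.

Click 1 (2,0) count=0: revealed 10 new [(0,0) (0,1) (1,0) (1,1) (2,0) (2,1) (3,0) (3,1) (4,0) (4,1)] -> total=10
Click 2 (0,1) count=1: revealed 0 new [(none)] -> total=10
Click 3 (0,0) count=0: revealed 0 new [(none)] -> total=10
Click 4 (2,3) count=3: revealed 1 new [(2,3)] -> total=11

Answer: 11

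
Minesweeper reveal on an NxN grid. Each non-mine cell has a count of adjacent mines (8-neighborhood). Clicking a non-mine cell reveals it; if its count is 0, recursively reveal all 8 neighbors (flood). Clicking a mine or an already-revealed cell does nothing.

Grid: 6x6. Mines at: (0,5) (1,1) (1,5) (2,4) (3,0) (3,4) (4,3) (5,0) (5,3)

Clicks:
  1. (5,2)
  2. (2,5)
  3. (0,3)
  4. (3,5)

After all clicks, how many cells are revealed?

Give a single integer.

Answer: 9

Derivation:
Click 1 (5,2) count=2: revealed 1 new [(5,2)] -> total=1
Click 2 (2,5) count=3: revealed 1 new [(2,5)] -> total=2
Click 3 (0,3) count=0: revealed 6 new [(0,2) (0,3) (0,4) (1,2) (1,3) (1,4)] -> total=8
Click 4 (3,5) count=2: revealed 1 new [(3,5)] -> total=9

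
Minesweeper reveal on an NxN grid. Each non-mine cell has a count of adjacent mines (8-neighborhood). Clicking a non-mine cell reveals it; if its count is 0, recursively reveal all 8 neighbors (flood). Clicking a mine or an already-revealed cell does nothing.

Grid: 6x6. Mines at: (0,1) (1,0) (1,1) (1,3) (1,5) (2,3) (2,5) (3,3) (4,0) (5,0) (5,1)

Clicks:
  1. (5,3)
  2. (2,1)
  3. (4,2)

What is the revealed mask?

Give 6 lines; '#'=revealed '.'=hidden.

Answer: ......
......
.#....
....##
..####
..####

Derivation:
Click 1 (5,3) count=0: revealed 10 new [(3,4) (3,5) (4,2) (4,3) (4,4) (4,5) (5,2) (5,3) (5,4) (5,5)] -> total=10
Click 2 (2,1) count=2: revealed 1 new [(2,1)] -> total=11
Click 3 (4,2) count=2: revealed 0 new [(none)] -> total=11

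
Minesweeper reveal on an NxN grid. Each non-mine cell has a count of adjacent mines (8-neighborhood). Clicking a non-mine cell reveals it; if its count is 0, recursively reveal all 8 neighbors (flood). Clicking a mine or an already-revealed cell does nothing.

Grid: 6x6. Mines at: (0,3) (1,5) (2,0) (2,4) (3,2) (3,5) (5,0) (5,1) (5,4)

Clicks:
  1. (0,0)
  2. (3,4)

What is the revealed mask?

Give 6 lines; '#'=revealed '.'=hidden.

Click 1 (0,0) count=0: revealed 6 new [(0,0) (0,1) (0,2) (1,0) (1,1) (1,2)] -> total=6
Click 2 (3,4) count=2: revealed 1 new [(3,4)] -> total=7

Answer: ###...
###...
......
....#.
......
......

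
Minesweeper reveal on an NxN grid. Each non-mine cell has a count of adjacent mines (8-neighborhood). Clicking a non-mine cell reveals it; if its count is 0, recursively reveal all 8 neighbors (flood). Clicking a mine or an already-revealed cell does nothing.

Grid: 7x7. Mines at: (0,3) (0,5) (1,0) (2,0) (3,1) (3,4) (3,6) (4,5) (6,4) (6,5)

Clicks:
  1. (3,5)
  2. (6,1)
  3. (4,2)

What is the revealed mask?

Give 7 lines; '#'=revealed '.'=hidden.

Answer: .......
.......
.......
.....#.
####...
####...
####...

Derivation:
Click 1 (3,5) count=3: revealed 1 new [(3,5)] -> total=1
Click 2 (6,1) count=0: revealed 12 new [(4,0) (4,1) (4,2) (4,3) (5,0) (5,1) (5,2) (5,3) (6,0) (6,1) (6,2) (6,3)] -> total=13
Click 3 (4,2) count=1: revealed 0 new [(none)] -> total=13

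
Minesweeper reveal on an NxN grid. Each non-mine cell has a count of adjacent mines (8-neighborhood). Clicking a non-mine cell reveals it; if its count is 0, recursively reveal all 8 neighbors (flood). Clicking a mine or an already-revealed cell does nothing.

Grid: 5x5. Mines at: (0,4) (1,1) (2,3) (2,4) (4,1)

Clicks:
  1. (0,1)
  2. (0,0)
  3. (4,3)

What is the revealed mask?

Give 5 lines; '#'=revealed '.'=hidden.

Click 1 (0,1) count=1: revealed 1 new [(0,1)] -> total=1
Click 2 (0,0) count=1: revealed 1 new [(0,0)] -> total=2
Click 3 (4,3) count=0: revealed 6 new [(3,2) (3,3) (3,4) (4,2) (4,3) (4,4)] -> total=8

Answer: ##...
.....
.....
..###
..###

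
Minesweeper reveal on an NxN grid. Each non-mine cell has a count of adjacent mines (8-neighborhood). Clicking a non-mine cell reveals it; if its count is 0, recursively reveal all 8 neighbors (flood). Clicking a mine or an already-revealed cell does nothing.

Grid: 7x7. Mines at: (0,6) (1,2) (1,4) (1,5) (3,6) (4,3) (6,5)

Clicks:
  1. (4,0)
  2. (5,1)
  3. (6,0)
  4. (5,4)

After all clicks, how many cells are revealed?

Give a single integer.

Click 1 (4,0) count=0: revealed 23 new [(0,0) (0,1) (1,0) (1,1) (2,0) (2,1) (2,2) (3,0) (3,1) (3,2) (4,0) (4,1) (4,2) (5,0) (5,1) (5,2) (5,3) (5,4) (6,0) (6,1) (6,2) (6,3) (6,4)] -> total=23
Click 2 (5,1) count=0: revealed 0 new [(none)] -> total=23
Click 3 (6,0) count=0: revealed 0 new [(none)] -> total=23
Click 4 (5,4) count=2: revealed 0 new [(none)] -> total=23

Answer: 23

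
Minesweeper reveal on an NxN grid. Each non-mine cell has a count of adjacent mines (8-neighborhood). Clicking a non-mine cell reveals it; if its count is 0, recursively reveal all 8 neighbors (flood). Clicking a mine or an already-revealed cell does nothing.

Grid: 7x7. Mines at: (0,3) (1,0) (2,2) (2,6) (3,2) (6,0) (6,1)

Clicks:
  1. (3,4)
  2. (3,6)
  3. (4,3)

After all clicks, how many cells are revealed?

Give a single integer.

Click 1 (3,4) count=0: revealed 25 new [(1,3) (1,4) (1,5) (2,3) (2,4) (2,5) (3,3) (3,4) (3,5) (3,6) (4,2) (4,3) (4,4) (4,5) (4,6) (5,2) (5,3) (5,4) (5,5) (5,6) (6,2) (6,3) (6,4) (6,5) (6,6)] -> total=25
Click 2 (3,6) count=1: revealed 0 new [(none)] -> total=25
Click 3 (4,3) count=1: revealed 0 new [(none)] -> total=25

Answer: 25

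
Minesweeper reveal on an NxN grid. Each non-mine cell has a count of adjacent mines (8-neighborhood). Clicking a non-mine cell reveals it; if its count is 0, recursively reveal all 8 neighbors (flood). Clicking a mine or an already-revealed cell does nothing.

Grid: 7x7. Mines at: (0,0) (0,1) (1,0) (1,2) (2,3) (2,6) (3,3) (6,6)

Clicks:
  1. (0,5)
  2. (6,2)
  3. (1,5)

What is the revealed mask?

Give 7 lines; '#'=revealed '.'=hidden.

Click 1 (0,5) count=0: revealed 8 new [(0,3) (0,4) (0,5) (0,6) (1,3) (1,4) (1,5) (1,6)] -> total=8
Click 2 (6,2) count=0: revealed 29 new [(2,0) (2,1) (2,2) (3,0) (3,1) (3,2) (3,4) (3,5) (3,6) (4,0) (4,1) (4,2) (4,3) (4,4) (4,5) (4,6) (5,0) (5,1) (5,2) (5,3) (5,4) (5,5) (5,6) (6,0) (6,1) (6,2) (6,3) (6,4) (6,5)] -> total=37
Click 3 (1,5) count=1: revealed 0 new [(none)] -> total=37

Answer: ...####
...####
###....
###.###
#######
#######
######.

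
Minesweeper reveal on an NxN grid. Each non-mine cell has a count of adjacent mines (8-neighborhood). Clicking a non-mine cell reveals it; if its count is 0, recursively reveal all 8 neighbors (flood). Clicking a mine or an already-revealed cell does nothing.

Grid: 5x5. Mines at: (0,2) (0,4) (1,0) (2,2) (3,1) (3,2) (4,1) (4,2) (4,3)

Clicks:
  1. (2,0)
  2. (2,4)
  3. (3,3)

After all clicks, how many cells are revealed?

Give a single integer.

Click 1 (2,0) count=2: revealed 1 new [(2,0)] -> total=1
Click 2 (2,4) count=0: revealed 6 new [(1,3) (1,4) (2,3) (2,4) (3,3) (3,4)] -> total=7
Click 3 (3,3) count=4: revealed 0 new [(none)] -> total=7

Answer: 7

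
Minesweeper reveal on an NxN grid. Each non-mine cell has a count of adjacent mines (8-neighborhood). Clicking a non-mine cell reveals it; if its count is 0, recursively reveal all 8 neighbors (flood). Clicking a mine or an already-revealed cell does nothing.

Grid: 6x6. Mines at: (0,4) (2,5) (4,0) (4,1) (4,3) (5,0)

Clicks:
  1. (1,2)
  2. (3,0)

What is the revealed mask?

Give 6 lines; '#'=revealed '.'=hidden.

Answer: ####..
#####.
#####.
#####.
......
......

Derivation:
Click 1 (1,2) count=0: revealed 19 new [(0,0) (0,1) (0,2) (0,3) (1,0) (1,1) (1,2) (1,3) (1,4) (2,0) (2,1) (2,2) (2,3) (2,4) (3,0) (3,1) (3,2) (3,3) (3,4)] -> total=19
Click 2 (3,0) count=2: revealed 0 new [(none)] -> total=19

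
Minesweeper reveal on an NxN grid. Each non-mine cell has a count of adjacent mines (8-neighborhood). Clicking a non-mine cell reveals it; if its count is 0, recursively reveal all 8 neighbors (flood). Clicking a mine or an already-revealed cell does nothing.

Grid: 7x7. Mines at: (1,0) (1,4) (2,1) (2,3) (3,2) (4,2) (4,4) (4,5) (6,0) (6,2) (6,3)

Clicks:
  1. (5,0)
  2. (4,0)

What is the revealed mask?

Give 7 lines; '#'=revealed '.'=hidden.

Answer: .......
.......
.......
##.....
##.....
##.....
.......

Derivation:
Click 1 (5,0) count=1: revealed 1 new [(5,0)] -> total=1
Click 2 (4,0) count=0: revealed 5 new [(3,0) (3,1) (4,0) (4,1) (5,1)] -> total=6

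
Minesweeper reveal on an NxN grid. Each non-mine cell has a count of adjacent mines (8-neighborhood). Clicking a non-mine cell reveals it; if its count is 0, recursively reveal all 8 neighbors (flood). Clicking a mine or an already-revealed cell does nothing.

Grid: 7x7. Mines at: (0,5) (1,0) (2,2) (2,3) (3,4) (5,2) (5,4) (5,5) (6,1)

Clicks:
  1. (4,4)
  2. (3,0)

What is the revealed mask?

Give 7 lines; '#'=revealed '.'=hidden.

Answer: .......
.......
##.....
##.....
##..#..
##.....
.......

Derivation:
Click 1 (4,4) count=3: revealed 1 new [(4,4)] -> total=1
Click 2 (3,0) count=0: revealed 8 new [(2,0) (2,1) (3,0) (3,1) (4,0) (4,1) (5,0) (5,1)] -> total=9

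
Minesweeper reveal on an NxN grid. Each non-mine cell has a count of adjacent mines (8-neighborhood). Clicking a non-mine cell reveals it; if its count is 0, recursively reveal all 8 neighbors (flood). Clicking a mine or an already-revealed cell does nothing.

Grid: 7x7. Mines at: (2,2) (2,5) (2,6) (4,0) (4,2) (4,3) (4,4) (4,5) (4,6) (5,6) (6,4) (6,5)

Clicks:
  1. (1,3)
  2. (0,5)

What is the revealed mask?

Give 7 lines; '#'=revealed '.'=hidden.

Answer: #######
#######
##.....
##.....
.......
.......
.......

Derivation:
Click 1 (1,3) count=1: revealed 1 new [(1,3)] -> total=1
Click 2 (0,5) count=0: revealed 17 new [(0,0) (0,1) (0,2) (0,3) (0,4) (0,5) (0,6) (1,0) (1,1) (1,2) (1,4) (1,5) (1,6) (2,0) (2,1) (3,0) (3,1)] -> total=18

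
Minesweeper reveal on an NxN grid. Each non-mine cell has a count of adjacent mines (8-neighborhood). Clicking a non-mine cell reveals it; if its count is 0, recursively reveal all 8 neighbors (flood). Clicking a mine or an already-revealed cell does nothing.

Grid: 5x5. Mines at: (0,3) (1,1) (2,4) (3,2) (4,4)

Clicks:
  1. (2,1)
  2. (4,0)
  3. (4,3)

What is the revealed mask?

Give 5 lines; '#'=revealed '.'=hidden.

Answer: .....
.....
##...
##...
##.#.

Derivation:
Click 1 (2,1) count=2: revealed 1 new [(2,1)] -> total=1
Click 2 (4,0) count=0: revealed 5 new [(2,0) (3,0) (3,1) (4,0) (4,1)] -> total=6
Click 3 (4,3) count=2: revealed 1 new [(4,3)] -> total=7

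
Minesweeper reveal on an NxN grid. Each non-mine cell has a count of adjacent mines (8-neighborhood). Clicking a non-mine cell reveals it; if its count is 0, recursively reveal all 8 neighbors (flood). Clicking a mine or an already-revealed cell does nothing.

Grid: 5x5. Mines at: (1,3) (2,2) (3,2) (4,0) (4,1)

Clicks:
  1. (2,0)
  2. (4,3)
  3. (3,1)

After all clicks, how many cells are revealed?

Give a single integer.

Click 1 (2,0) count=0: revealed 10 new [(0,0) (0,1) (0,2) (1,0) (1,1) (1,2) (2,0) (2,1) (3,0) (3,1)] -> total=10
Click 2 (4,3) count=1: revealed 1 new [(4,3)] -> total=11
Click 3 (3,1) count=4: revealed 0 new [(none)] -> total=11

Answer: 11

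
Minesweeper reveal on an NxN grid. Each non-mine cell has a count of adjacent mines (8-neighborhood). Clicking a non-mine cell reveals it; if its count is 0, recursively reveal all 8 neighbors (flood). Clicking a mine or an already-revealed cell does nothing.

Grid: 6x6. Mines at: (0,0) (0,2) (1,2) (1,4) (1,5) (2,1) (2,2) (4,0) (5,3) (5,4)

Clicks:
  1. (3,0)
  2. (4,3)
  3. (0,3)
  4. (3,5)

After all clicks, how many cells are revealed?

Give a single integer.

Click 1 (3,0) count=2: revealed 1 new [(3,0)] -> total=1
Click 2 (4,3) count=2: revealed 1 new [(4,3)] -> total=2
Click 3 (0,3) count=3: revealed 1 new [(0,3)] -> total=3
Click 4 (3,5) count=0: revealed 8 new [(2,3) (2,4) (2,5) (3,3) (3,4) (3,5) (4,4) (4,5)] -> total=11

Answer: 11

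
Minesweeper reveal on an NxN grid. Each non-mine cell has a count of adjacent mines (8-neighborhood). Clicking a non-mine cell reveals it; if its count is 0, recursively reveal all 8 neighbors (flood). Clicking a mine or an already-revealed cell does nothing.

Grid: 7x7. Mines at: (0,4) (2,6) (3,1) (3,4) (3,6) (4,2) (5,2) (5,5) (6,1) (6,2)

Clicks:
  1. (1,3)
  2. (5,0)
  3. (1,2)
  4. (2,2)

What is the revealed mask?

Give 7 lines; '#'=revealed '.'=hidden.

Click 1 (1,3) count=1: revealed 1 new [(1,3)] -> total=1
Click 2 (5,0) count=1: revealed 1 new [(5,0)] -> total=2
Click 3 (1,2) count=0: revealed 11 new [(0,0) (0,1) (0,2) (0,3) (1,0) (1,1) (1,2) (2,0) (2,1) (2,2) (2,3)] -> total=13
Click 4 (2,2) count=1: revealed 0 new [(none)] -> total=13

Answer: ####...
####...
####...
.......
.......
#......
.......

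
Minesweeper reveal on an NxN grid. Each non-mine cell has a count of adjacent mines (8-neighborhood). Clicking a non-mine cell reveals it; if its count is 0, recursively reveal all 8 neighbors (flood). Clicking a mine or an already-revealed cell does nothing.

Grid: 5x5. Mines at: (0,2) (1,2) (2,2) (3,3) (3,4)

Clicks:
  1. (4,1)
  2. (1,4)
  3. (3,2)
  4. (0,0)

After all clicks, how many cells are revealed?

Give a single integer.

Click 1 (4,1) count=0: revealed 12 new [(0,0) (0,1) (1,0) (1,1) (2,0) (2,1) (3,0) (3,1) (3,2) (4,0) (4,1) (4,2)] -> total=12
Click 2 (1,4) count=0: revealed 6 new [(0,3) (0,4) (1,3) (1,4) (2,3) (2,4)] -> total=18
Click 3 (3,2) count=2: revealed 0 new [(none)] -> total=18
Click 4 (0,0) count=0: revealed 0 new [(none)] -> total=18

Answer: 18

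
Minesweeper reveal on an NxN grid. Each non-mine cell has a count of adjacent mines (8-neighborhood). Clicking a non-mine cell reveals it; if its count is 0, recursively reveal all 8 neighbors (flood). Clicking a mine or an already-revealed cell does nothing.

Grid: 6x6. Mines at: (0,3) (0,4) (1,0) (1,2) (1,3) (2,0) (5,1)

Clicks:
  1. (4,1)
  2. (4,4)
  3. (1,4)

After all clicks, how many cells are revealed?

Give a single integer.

Click 1 (4,1) count=1: revealed 1 new [(4,1)] -> total=1
Click 2 (4,4) count=0: revealed 20 new [(1,4) (1,5) (2,1) (2,2) (2,3) (2,4) (2,5) (3,1) (3,2) (3,3) (3,4) (3,5) (4,2) (4,3) (4,4) (4,5) (5,2) (5,3) (5,4) (5,5)] -> total=21
Click 3 (1,4) count=3: revealed 0 new [(none)] -> total=21

Answer: 21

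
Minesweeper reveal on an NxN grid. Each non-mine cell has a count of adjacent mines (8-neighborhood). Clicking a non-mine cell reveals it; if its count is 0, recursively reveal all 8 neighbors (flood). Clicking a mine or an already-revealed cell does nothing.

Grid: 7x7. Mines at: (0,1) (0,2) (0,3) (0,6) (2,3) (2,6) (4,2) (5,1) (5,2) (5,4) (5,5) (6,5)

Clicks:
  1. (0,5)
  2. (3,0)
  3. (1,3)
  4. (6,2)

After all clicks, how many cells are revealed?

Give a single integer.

Click 1 (0,5) count=1: revealed 1 new [(0,5)] -> total=1
Click 2 (3,0) count=0: revealed 11 new [(1,0) (1,1) (1,2) (2,0) (2,1) (2,2) (3,0) (3,1) (3,2) (4,0) (4,1)] -> total=12
Click 3 (1,3) count=3: revealed 1 new [(1,3)] -> total=13
Click 4 (6,2) count=2: revealed 1 new [(6,2)] -> total=14

Answer: 14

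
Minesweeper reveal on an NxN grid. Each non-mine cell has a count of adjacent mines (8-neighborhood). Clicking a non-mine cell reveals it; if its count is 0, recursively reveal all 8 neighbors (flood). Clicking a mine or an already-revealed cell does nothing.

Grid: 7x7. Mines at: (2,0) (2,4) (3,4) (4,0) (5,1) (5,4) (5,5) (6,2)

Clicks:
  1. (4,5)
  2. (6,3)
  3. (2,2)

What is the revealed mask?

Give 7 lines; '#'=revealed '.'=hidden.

Click 1 (4,5) count=3: revealed 1 new [(4,5)] -> total=1
Click 2 (6,3) count=2: revealed 1 new [(6,3)] -> total=2
Click 3 (2,2) count=0: revealed 28 new [(0,0) (0,1) (0,2) (0,3) (0,4) (0,5) (0,6) (1,0) (1,1) (1,2) (1,3) (1,4) (1,5) (1,6) (2,1) (2,2) (2,3) (2,5) (2,6) (3,1) (3,2) (3,3) (3,5) (3,6) (4,1) (4,2) (4,3) (4,6)] -> total=30

Answer: #######
#######
.###.##
.###.##
.###.##
.......
...#...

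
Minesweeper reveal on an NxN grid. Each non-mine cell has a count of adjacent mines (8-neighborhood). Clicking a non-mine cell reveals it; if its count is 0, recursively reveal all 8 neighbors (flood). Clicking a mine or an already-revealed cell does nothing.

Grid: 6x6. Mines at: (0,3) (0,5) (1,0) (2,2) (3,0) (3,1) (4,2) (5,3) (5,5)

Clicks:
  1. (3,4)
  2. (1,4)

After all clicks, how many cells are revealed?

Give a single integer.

Click 1 (3,4) count=0: revealed 12 new [(1,3) (1,4) (1,5) (2,3) (2,4) (2,5) (3,3) (3,4) (3,5) (4,3) (4,4) (4,5)] -> total=12
Click 2 (1,4) count=2: revealed 0 new [(none)] -> total=12

Answer: 12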